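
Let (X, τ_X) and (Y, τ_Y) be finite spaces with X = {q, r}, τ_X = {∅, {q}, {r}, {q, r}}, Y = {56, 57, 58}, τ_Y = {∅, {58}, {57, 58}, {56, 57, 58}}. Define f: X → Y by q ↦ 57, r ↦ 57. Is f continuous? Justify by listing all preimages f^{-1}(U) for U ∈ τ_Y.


f IS continuous.

Compute f^{-1}(U) for each U ∈ τ_Y:
  U = ∅: f^{-1}(U) = ∅ ∈ τ_X ✓.
  U = {58}: f^{-1}(U) = ∅ ∈ τ_X ✓.
  U = {57, 58}: f^{-1}(U) = {q, r} ∈ τ_X ✓.
  U = {56, 57, 58}: f^{-1}(U) = {q, r} ∈ τ_X ✓.
Every preimage lies in τ_X, so f IS continuous.


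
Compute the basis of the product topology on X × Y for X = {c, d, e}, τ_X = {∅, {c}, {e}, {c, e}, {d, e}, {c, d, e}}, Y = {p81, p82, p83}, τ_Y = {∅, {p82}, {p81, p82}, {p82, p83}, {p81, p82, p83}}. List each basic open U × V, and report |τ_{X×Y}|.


Basis B = {∅ × ∅, {c} × {p82}, {e} × {p82}, {c} × {p81, p82}, {c} × {p82, p83}, {c, e} × {p82}, {d, e} × {p82}, {e} × {p81, p82}, {e} × {p82, p83}, {c} × {p81, p82, p83}, {c, d, e} × {p82}, {e} × {p81, p82, p83}, {c, e} × {p81, p82}, {c, e} × {p82, p83}, {d, e} × {p81, p82}, {d, e} × {p82, p83}, {c, e} × {p81, p82, p83}, {c, d, e} × {p81, p82}, {c, d, e} × {p82, p83}, {d, e} × {p81, p82, p83}, {c, d, e} × {p81, p82, p83}}; |τ_{X×Y}| = 70.

Enumerate products U × V with U ∈ τ_X, V ∈ τ_Y (deduplicated):
  ∅ × ∅ = {} (∅)
  {c} × {p82} = {(c,p82)}
  {e} × {p82} = {(e,p82)}
  {c} × {p81, p82} = {(c,p81), (c,p82)}
  {c} × {p82, p83} = {(c,p82), (c,p83)}
  {c, e} × {p82} = {(c,p82), (e,p82)}
  {d, e} × {p82} = {(d,p82), (e,p82)}
  {e} × {p81, p82} = {(e,p81), (e,p82)}
  {e} × {p82, p83} = {(e,p82), (e,p83)}
  {c} × {p81, p82, p83} = {(c,p81), (c,p82), (c,p83)}
  {c, d, e} × {p82} = {(c,p82), (d,p82), (e,p82)}
  {e} × {p81, p82, p83} = {(e,p81), (e,p82), (e,p83)}
  {c, e} × {p81, p82} = {(c,p81), (c,p82), (e,p81), (e,p82)}
  {c, e} × {p82, p83} = {(c,p82), (c,p83), (e,p82), (e,p83)}
  {d, e} × {p81, p82} = {(d,p81), (d,p82), (e,p81), (e,p82)}
  {d, e} × {p82, p83} = {(d,p82), (d,p83), (e,p82), (e,p83)}
  {c, e} × {p81, p82, p83} = {(c,p81), (c,p82), (c,p83), (e,p81), (e,p82), (e,p83)}
  {c, d, e} × {p81, p82} = {(c,p81), (c,p82), (d,p81), (d,p82), (e,p81), (e,p82)}
  {c, d, e} × {p82, p83} = {(c,p82), (c,p83), (d,p82), (d,p83), (e,p82), (e,p83)}
  {d, e} × {p81, p82, p83} = {(d,p81), (d,p82), (d,p83), (e,p81), (e,p82), (e,p83)}
  {c, d, e} × {p81, p82, p83} = {(c,p81), (c,p82), (c,p83), (d,p81), (d,p82), (d,p83), (e,p81), (e,p82), (e,p83)}
These 21 distinct sets form the basis B.
Close under arbitrary unions to get τ_{X×Y}; counting gives |τ_{X×Y}| = 70.


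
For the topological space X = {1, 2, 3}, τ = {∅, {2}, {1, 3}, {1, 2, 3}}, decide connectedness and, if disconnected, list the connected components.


(X, τ) is disconnected; components = [{2}, {1, 3}].

Find clopen sets (U ∈ τ with X ∖ U ∈ τ):
  U = ∅, X ∖ U = {1, 2, 3} — both open, so U is clopen.
  U = {2}, X ∖ U = {1, 3} — both open, so U is clopen.
  U = {1, 3}, X ∖ U = {2} — both open, so U is clopen.
  U = {1, 2, 3}, X ∖ U = ∅ — both open, so U is clopen.
Nontrivial clopen(s) exist: e.g. {2}. So (X, τ) is disconnected.
Compute connected components by grouping points that agree on all clopens:
  component: {2}
  component: {1, 3}


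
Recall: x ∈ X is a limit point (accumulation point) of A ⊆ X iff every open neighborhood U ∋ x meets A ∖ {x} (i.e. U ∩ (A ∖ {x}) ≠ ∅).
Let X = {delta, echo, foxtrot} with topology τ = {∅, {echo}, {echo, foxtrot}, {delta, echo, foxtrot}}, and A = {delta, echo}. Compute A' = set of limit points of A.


A' = {delta, foxtrot}

For each x ∈ X, list the open sets U ∈ τ with x ∈ U, then check whether U ∩ (A ∖ {x}) ≠ ∅ for every such U.
  x = delta: opens ∋ x are {delta, echo, foxtrot}; each meets A ∖ {delta}, so x IS a limit point.
  x = echo: open {echo} ∋ x has {echo} ∩ (A ∖ {echo}) = ∅, so x is NOT a limit point.
  x = foxtrot: opens ∋ x are {echo, foxtrot}, {delta, echo, foxtrot}; each meets A ∖ {foxtrot}, so x IS a limit point.
Collecting: A' = {delta, foxtrot}.


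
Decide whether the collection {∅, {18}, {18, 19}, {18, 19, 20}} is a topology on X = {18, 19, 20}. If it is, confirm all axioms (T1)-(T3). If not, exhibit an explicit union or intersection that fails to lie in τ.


τ IS a topology on X.

Axiom (T1): ∅ ∈ τ? Yes; X ∈ τ? Yes.
Axiom (T2/T3): check pairwise unions and intersections of members of τ.
All pairwise intersections and unions checked — each lies in τ. Therefore τ satisfies (T1), (T2), (T3): it IS a topology on X.


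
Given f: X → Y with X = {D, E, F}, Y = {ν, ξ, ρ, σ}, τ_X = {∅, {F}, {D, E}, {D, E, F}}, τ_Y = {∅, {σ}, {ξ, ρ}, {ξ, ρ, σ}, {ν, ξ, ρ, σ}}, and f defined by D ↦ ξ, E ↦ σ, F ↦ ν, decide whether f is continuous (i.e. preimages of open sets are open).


f is NOT continuous.

Compute f^{-1}(U) for each U ∈ τ_Y:
  U = ∅: f^{-1}(U) = ∅ ∈ τ_X ✓.
  U = {σ}: f^{-1}(U) = {E} ∉ τ_X ✗.
  U = {ξ, ρ}: f^{-1}(U) = {D} ∉ τ_X ✗.
  U = {ξ, ρ, σ}: f^{-1}(U) = {D, E} ∈ τ_X ✓.
  U = {ν, ξ, ρ, σ}: f^{-1}(U) = {D, E, F} ∈ τ_X ✓.
Found U = {σ} with f^{-1}(U) = {E} not in τ_X. Therefore f is NOT continuous.


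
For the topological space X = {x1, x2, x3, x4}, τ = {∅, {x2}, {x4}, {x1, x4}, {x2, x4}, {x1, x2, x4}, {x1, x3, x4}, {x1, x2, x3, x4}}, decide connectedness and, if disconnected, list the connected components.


(X, τ) is disconnected; components = [{x2}, {x1, x3, x4}].

Find clopen sets (U ∈ τ with X ∖ U ∈ τ):
  U = ∅, X ∖ U = {x1, x2, x3, x4} — both open, so U is clopen.
  U = {x2}, X ∖ U = {x1, x3, x4} — both open, so U is clopen.
  U = {x1, x3, x4}, X ∖ U = {x2} — both open, so U is clopen.
  U = {x1, x2, x3, x4}, X ∖ U = ∅ — both open, so U is clopen.
Nontrivial clopen(s) exist: e.g. {x2}. So (X, τ) is disconnected.
Compute connected components by grouping points that agree on all clopens:
  component: {x2}
  component: {x1, x3, x4}


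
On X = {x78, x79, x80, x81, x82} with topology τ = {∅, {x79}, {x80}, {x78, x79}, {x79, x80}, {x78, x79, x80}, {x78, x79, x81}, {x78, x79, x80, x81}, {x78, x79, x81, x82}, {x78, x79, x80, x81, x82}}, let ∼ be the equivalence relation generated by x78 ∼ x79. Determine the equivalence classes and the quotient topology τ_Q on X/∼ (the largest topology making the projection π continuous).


X/∼ = {[x78=x79], [x80], [x81], [x82]}; |τ_Q| = 8.

Equivalence classes: [x78=x79], [x80], [x81], [x82].
Quotient map π: X → X/∼ sends x78 ↦ [x78=x79], x79 ↦ [x78=x79], x80 ↦ [x80], x81 ↦ [x81], x82 ↦ [x82].
For each subset V ⊆ X/∼, compute π^{-1}(V) ⊆ X and check whether π^{-1}(V) ∈ τ. V is open in τ_Q iff π^{-1}(V) ∈ τ.
  V = {}: π^{-1}(V) = ∅ ∈ τ ✓.
  V = {[x78=x79]}: π^{-1}(V) = {x78, x79} ∈ τ ✓.
  V = {[x80]}: π^{-1}(V) = {x80} ∈ τ ✓.
  V = {[x78=x79], [x80]}: π^{-1}(V) = {x78, x79, x80} ∈ τ ✓.
  V = {[x81]}: π^{-1}(V) = {x81} ∉ τ ✗.
  V = {[x78=x79], [x81]}: π^{-1}(V) = {x78, x79, x81} ∈ τ ✓.
  V = {[x80], [x81]}: π^{-1}(V) = {x80, x81} ∉ τ ✗.
  V = {[x78=x79], [x80], [x81]}: π^{-1}(V) = {x78, x79, x80, x81} ∈ τ ✓.
  V = {[x82]}: π^{-1}(V) = {x82} ∉ τ ✗.
  V = {[x78=x79], [x82]}: π^{-1}(V) = {x78, x79, x82} ∉ τ ✗.
  V = {[x80], [x82]}: π^{-1}(V) = {x80, x82} ∉ τ ✗.
  V = {[x78=x79], [x80], [x82]}: π^{-1}(V) = {x78, x79, x80, x82} ∉ τ ✗.
  V = {[x81], [x82]}: π^{-1}(V) = {x81, x82} ∉ τ ✗.
  V = {[x78=x79], [x81], [x82]}: π^{-1}(V) = {x78, x79, x81, x82} ∈ τ ✓.
  V = {[x80], [x81], [x82]}: π^{-1}(V) = {x80, x81, x82} ∉ τ ✗.
  V = {[x78=x79], [x80], [x81], [x82]}: π^{-1}(V) = {x78, x79, x80, x81, x82} ∈ τ ✓.
Open sets in the quotient: τ_Q = {{}, {[x78=x79]}, {[x80]}, {[x78=x79], [x80]}, {[x78=x79], [x81]}, {[x78=x79], [x80], [x81]}, {[x78=x79], [x81], [x82]}, {[x78=x79], [x80], [x81], [x82]}} (8 elements).


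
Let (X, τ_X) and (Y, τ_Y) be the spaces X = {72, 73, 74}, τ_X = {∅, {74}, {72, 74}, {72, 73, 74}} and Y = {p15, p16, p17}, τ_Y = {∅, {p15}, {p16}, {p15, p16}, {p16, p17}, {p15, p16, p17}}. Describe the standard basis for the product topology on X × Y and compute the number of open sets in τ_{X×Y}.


Basis B = {∅ × ∅, {74} × {p15}, {74} × {p16}, {72, 74} × {p15}, {72, 74} × {p16}, {74} × {p15, p16}, {74} × {p16, p17}, {72, 73, 74} × {p15}, {72, 73, 74} × {p16}, {74} × {p15, p16, p17}, {72, 74} × {p15, p16}, {72, 74} × {p16, p17}, {72, 74} × {p15, p16, p17}, {72, 73, 74} × {p15, p16}, {72, 73, 74} × {p16, p17}, {72, 73, 74} × {p15, p16, p17}}; |τ_{X×Y}| = 40.

Enumerate products U × V with U ∈ τ_X, V ∈ τ_Y (deduplicated):
  ∅ × ∅ = {} (∅)
  {74} × {p15} = {(74,p15)}
  {74} × {p16} = {(74,p16)}
  {72, 74} × {p15} = {(72,p15), (74,p15)}
  {72, 74} × {p16} = {(72,p16), (74,p16)}
  {74} × {p15, p16} = {(74,p15), (74,p16)}
  {74} × {p16, p17} = {(74,p16), (74,p17)}
  {72, 73, 74} × {p15} = {(72,p15), (73,p15), (74,p15)}
  {72, 73, 74} × {p16} = {(72,p16), (73,p16), (74,p16)}
  {74} × {p15, p16, p17} = {(74,p15), (74,p16), (74,p17)}
  {72, 74} × {p15, p16} = {(72,p15), (72,p16), (74,p15), (74,p16)}
  {72, 74} × {p16, p17} = {(72,p16), (72,p17), (74,p16), (74,p17)}
  {72, 74} × {p15, p16, p17} = {(72,p15), (72,p16), (72,p17), (74,p15), (74,p16), (74,p17)}
  {72, 73, 74} × {p15, p16} = {(72,p15), (72,p16), (73,p15), (73,p16), (74,p15), (74,p16)}
  {72, 73, 74} × {p16, p17} = {(72,p16), (72,p17), (73,p16), (73,p17), (74,p16), (74,p17)}
  {72, 73, 74} × {p15, p16, p17} = {(72,p15), (72,p16), (72,p17), (73,p15), (73,p16), (73,p17), (74,p15), (74,p16), (74,p17)}
These 16 distinct sets form the basis B.
Close under arbitrary unions to get τ_{X×Y}; counting gives |τ_{X×Y}| = 40.


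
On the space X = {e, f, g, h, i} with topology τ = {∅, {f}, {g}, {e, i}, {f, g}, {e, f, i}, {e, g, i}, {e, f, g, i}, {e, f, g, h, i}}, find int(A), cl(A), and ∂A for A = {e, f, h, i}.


int(A) = {e, f, i}, cl(A) = {e, f, h, i}, ∂A = {h}.

Closed sets in (X, τ) are complements of opens:
  closed(X, τ) = {∅, {h}, {f, h}, {g, h}, {e, h, i}, {f, g, h}, {e, f, h, i}, {e, g, h, i}, {e, f, g, h, i}}.
int(A) = ⋃ {U ∈ τ : U ⊆ A}. Opens contained in A: ∅, {f}, {e, i}, {e, f, i}.
Taking the union of these: int(A) = {e, f, i}.
cl(A) = ⋂ {C closed : A ⊆ C}. Closed sets containing A: {e, f, h, i}, {e, f, g, h, i}.
Intersecting these: cl(A) = {e, f, h, i}.
∂A = cl(A) ∖ int(A) = {e, f, h, i} ∖ {e, f, i} = {h}.


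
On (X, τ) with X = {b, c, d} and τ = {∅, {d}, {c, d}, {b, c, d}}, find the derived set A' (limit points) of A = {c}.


A' = {b}

For each x ∈ X, list the open sets U ∈ τ with x ∈ U, then check whether U ∩ (A ∖ {x}) ≠ ∅ for every such U.
  x = b: opens ∋ x are {b, c, d}; each meets A ∖ {b}, so x IS a limit point.
  x = c: open {c, d} ∋ x has {c, d} ∩ (A ∖ {c}) = ∅, so x is NOT a limit point.
  x = d: open {d} ∋ x has {d} ∩ (A ∖ {d}) = ∅, so x is NOT a limit point.
Collecting: A' = {b}.


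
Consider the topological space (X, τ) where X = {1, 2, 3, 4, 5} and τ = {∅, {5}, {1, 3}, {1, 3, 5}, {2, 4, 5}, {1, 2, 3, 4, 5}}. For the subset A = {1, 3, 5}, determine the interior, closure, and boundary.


int(A) = {1, 3, 5}, cl(A) = {1, 2, 3, 4, 5}, ∂A = {2, 4}.

Closed sets in (X, τ) are complements of opens:
  closed(X, τ) = {∅, {1, 3}, {2, 4}, {2, 4, 5}, {1, 2, 3, 4}, {1, 2, 3, 4, 5}}.
int(A) = ⋃ {U ∈ τ : U ⊆ A}. Opens contained in A: ∅, {5}, {1, 3}, {1, 3, 5}.
Taking the union of these: int(A) = {1, 3, 5}.
cl(A) = ⋂ {C closed : A ⊆ C}. Closed sets containing A: {1, 2, 3, 4, 5}.
Intersecting these: cl(A) = {1, 2, 3, 4, 5}.
∂A = cl(A) ∖ int(A) = {1, 2, 3, 4, 5} ∖ {1, 3, 5} = {2, 4}.


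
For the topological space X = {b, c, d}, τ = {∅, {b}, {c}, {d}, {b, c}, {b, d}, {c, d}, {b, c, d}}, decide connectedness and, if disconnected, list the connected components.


(X, τ) is disconnected; components = [{b}, {c}, {d}].

Find clopen sets (U ∈ τ with X ∖ U ∈ τ):
  U = ∅, X ∖ U = {b, c, d} — both open, so U is clopen.
  U = {b}, X ∖ U = {c, d} — both open, so U is clopen.
  U = {c}, X ∖ U = {b, d} — both open, so U is clopen.
  U = {d}, X ∖ U = {b, c} — both open, so U is clopen.
  U = {b, c}, X ∖ U = {d} — both open, so U is clopen.
  U = {b, d}, X ∖ U = {c} — both open, so U is clopen.
  U = {c, d}, X ∖ U = {b} — both open, so U is clopen.
  U = {b, c, d}, X ∖ U = ∅ — both open, so U is clopen.
Nontrivial clopen(s) exist: e.g. {c}. So (X, τ) is disconnected.
Compute connected components by grouping points that agree on all clopens:
  component: {b}
  component: {c}
  component: {d}


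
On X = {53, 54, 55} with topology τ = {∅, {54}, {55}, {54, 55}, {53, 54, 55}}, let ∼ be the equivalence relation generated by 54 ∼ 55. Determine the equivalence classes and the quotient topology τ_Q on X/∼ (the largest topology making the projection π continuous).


X/∼ = {[53], [54=55]}; |τ_Q| = 3.

Equivalence classes: [53], [54=55].
Quotient map π: X → X/∼ sends 53 ↦ [53], 54 ↦ [54=55], 55 ↦ [54=55].
For each subset V ⊆ X/∼, compute π^{-1}(V) ⊆ X and check whether π^{-1}(V) ∈ τ. V is open in τ_Q iff π^{-1}(V) ∈ τ.
  V = {}: π^{-1}(V) = ∅ ∈ τ ✓.
  V = {[53]}: π^{-1}(V) = {53} ∉ τ ✗.
  V = {[54=55]}: π^{-1}(V) = {54, 55} ∈ τ ✓.
  V = {[53], [54=55]}: π^{-1}(V) = {53, 54, 55} ∈ τ ✓.
Open sets in the quotient: τ_Q = {{}, {[54=55]}, {[53], [54=55]}} (3 elements).


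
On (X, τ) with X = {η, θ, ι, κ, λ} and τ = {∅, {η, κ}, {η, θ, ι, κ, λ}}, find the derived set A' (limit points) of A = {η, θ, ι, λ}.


A' = {θ, ι, κ, λ}

For each x ∈ X, list the open sets U ∈ τ with x ∈ U, then check whether U ∩ (A ∖ {x}) ≠ ∅ for every such U.
  x = η: open {η, κ} ∋ x has {η, κ} ∩ (A ∖ {η}) = ∅, so x is NOT a limit point.
  x = θ: opens ∋ x are {η, θ, ι, κ, λ}; each meets A ∖ {θ}, so x IS a limit point.
  x = ι: opens ∋ x are {η, θ, ι, κ, λ}; each meets A ∖ {ι}, so x IS a limit point.
  x = κ: opens ∋ x are {η, κ}, {η, θ, ι, κ, λ}; each meets A ∖ {κ}, so x IS a limit point.
  x = λ: opens ∋ x are {η, θ, ι, κ, λ}; each meets A ∖ {λ}, so x IS a limit point.
Collecting: A' = {θ, ι, κ, λ}.


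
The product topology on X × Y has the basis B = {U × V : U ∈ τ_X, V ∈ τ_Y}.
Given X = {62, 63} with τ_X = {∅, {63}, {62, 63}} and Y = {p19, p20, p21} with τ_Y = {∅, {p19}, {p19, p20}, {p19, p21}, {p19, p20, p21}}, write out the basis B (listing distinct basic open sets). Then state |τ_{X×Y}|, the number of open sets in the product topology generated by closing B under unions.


Basis B = {∅ × ∅, {63} × {p19}, {62, 63} × {p19}, {63} × {p19, p20}, {63} × {p19, p21}, {63} × {p19, p20, p21}, {62, 63} × {p19, p20}, {62, 63} × {p19, p21}, {62, 63} × {p19, p20, p21}}; |τ_{X×Y}| = 14.

Enumerate products U × V with U ∈ τ_X, V ∈ τ_Y (deduplicated):
  ∅ × ∅ = {} (∅)
  {63} × {p19} = {(63,p19)}
  {62, 63} × {p19} = {(62,p19), (63,p19)}
  {63} × {p19, p20} = {(63,p19), (63,p20)}
  {63} × {p19, p21} = {(63,p19), (63,p21)}
  {63} × {p19, p20, p21} = {(63,p19), (63,p20), (63,p21)}
  {62, 63} × {p19, p20} = {(62,p19), (62,p20), (63,p19), (63,p20)}
  {62, 63} × {p19, p21} = {(62,p19), (62,p21), (63,p19), (63,p21)}
  {62, 63} × {p19, p20, p21} = {(62,p19), (62,p20), (62,p21), (63,p19), (63,p20), (63,p21)}
These 9 distinct sets form the basis B.
Close under arbitrary unions to get τ_{X×Y}; counting gives |τ_{X×Y}| = 14.


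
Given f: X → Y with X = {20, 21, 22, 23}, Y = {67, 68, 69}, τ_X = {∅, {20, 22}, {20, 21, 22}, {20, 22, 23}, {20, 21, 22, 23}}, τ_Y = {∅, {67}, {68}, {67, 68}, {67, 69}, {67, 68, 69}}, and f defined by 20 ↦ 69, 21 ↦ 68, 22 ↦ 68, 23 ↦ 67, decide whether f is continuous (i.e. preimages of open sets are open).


f is NOT continuous.

Compute f^{-1}(U) for each U ∈ τ_Y:
  U = ∅: f^{-1}(U) = ∅ ∈ τ_X ✓.
  U = {67}: f^{-1}(U) = {23} ∉ τ_X ✗.
  U = {68}: f^{-1}(U) = {21, 22} ∉ τ_X ✗.
  U = {67, 68}: f^{-1}(U) = {21, 22, 23} ∉ τ_X ✗.
  U = {67, 69}: f^{-1}(U) = {20, 23} ∉ τ_X ✗.
  U = {67, 68, 69}: f^{-1}(U) = {20, 21, 22, 23} ∈ τ_X ✓.
Found U = {67} with f^{-1}(U) = {23} not in τ_X. Therefore f is NOT continuous.


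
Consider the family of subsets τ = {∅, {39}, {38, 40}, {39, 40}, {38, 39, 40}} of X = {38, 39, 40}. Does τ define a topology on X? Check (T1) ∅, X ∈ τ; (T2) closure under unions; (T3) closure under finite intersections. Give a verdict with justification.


τ is NOT a topology on X.

Axiom (T1): ∅ ∈ τ? Yes; X ∈ τ? Yes.
Axiom (T2/T3): check pairwise unions and intersections of members of τ.
Counterexample for (T3): {38, 40} ∩ {39, 40} = {40} ∉ τ. Therefore τ is NOT a topology.


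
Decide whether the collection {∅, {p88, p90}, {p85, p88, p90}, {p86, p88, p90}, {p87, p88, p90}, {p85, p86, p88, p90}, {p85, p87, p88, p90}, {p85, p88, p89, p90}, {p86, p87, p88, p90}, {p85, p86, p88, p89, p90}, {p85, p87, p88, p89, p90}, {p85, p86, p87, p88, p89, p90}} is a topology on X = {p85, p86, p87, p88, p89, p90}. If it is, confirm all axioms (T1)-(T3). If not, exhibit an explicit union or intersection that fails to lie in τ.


τ is NOT a topology on X.

Axiom (T1): ∅ ∈ τ? Yes; X ∈ τ? Yes.
Axiom (T2/T3): check pairwise unions and intersections of members of τ.
Counterexample for (T2): {p85, p88, p90} ∪ {p86, p87, p88, p90} = {p85, p86, p87, p88, p90} ∉ τ. Therefore τ is NOT a topology.


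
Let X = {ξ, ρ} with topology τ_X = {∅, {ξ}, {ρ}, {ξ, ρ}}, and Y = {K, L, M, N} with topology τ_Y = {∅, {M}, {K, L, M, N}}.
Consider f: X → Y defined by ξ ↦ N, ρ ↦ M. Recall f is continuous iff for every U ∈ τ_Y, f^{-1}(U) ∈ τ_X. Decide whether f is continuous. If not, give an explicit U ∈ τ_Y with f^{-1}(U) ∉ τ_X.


f IS continuous.

Compute f^{-1}(U) for each U ∈ τ_Y:
  U = ∅: f^{-1}(U) = ∅ ∈ τ_X ✓.
  U = {M}: f^{-1}(U) = {ρ} ∈ τ_X ✓.
  U = {K, L, M, N}: f^{-1}(U) = {ξ, ρ} ∈ τ_X ✓.
Every preimage lies in τ_X, so f IS continuous.


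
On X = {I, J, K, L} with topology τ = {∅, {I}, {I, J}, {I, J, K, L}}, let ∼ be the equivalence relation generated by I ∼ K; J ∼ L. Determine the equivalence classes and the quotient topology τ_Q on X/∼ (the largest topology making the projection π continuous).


X/∼ = {[I=K], [J=L]}; |τ_Q| = 2.

Equivalence classes: [I=K], [J=L].
Quotient map π: X → X/∼ sends I ↦ [I=K], J ↦ [J=L], K ↦ [I=K], L ↦ [J=L].
For each subset V ⊆ X/∼, compute π^{-1}(V) ⊆ X and check whether π^{-1}(V) ∈ τ. V is open in τ_Q iff π^{-1}(V) ∈ τ.
  V = {}: π^{-1}(V) = ∅ ∈ τ ✓.
  V = {[I=K]}: π^{-1}(V) = {I, K} ∉ τ ✗.
  V = {[J=L]}: π^{-1}(V) = {J, L} ∉ τ ✗.
  V = {[I=K], [J=L]}: π^{-1}(V) = {I, J, K, L} ∈ τ ✓.
Open sets in the quotient: τ_Q = {{}, {[I=K], [J=L]}} (2 elements).


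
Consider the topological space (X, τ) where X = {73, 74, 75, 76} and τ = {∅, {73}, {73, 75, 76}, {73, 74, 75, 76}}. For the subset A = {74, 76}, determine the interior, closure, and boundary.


int(A) = ∅, cl(A) = {74, 75, 76}, ∂A = {74, 75, 76}.

Closed sets in (X, τ) are complements of opens:
  closed(X, τ) = {∅, {74}, {74, 75, 76}, {73, 74, 75, 76}}.
int(A) = ⋃ {U ∈ τ : U ⊆ A}. Opens contained in A: ∅.
Taking the union of these: int(A) = ∅.
cl(A) = ⋂ {C closed : A ⊆ C}. Closed sets containing A: {74, 75, 76}, {73, 74, 75, 76}.
Intersecting these: cl(A) = {74, 75, 76}.
∂A = cl(A) ∖ int(A) = {74, 75, 76} ∖ ∅ = {74, 75, 76}.


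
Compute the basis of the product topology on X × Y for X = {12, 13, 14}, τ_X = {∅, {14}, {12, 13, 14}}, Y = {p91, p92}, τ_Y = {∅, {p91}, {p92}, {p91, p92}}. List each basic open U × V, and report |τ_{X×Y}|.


Basis B = {∅ × ∅, {14} × {p91}, {14} × {p92}, {14} × {p91, p92}, {12, 13, 14} × {p91}, {12, 13, 14} × {p92}, {12, 13, 14} × {p91, p92}}; |τ_{X×Y}| = 9.

Enumerate products U × V with U ∈ τ_X, V ∈ τ_Y (deduplicated):
  ∅ × ∅ = {} (∅)
  {14} × {p91} = {(14,p91)}
  {14} × {p92} = {(14,p92)}
  {14} × {p91, p92} = {(14,p91), (14,p92)}
  {12, 13, 14} × {p91} = {(12,p91), (13,p91), (14,p91)}
  {12, 13, 14} × {p92} = {(12,p92), (13,p92), (14,p92)}
  {12, 13, 14} × {p91, p92} = {(12,p91), (12,p92), (13,p91), (13,p92), (14,p91), (14,p92)}
These 7 distinct sets form the basis B.
Close under arbitrary unions to get τ_{X×Y}; counting gives |τ_{X×Y}| = 9.


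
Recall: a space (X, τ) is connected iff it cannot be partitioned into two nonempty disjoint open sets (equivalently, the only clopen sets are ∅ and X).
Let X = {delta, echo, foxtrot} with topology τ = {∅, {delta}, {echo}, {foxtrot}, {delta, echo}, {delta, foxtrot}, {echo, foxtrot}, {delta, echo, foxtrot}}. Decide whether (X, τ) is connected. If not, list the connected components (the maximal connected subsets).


(X, τ) is disconnected; components = [{delta}, {echo}, {foxtrot}].

Find clopen sets (U ∈ τ with X ∖ U ∈ τ):
  U = ∅, X ∖ U = {delta, echo, foxtrot} — both open, so U is clopen.
  U = {delta}, X ∖ U = {echo, foxtrot} — both open, so U is clopen.
  U = {echo}, X ∖ U = {delta, foxtrot} — both open, so U is clopen.
  U = {foxtrot}, X ∖ U = {delta, echo} — both open, so U is clopen.
  U = {delta, echo}, X ∖ U = {foxtrot} — both open, so U is clopen.
  U = {delta, foxtrot}, X ∖ U = {echo} — both open, so U is clopen.
  U = {echo, foxtrot}, X ∖ U = {delta} — both open, so U is clopen.
  U = {delta, echo, foxtrot}, X ∖ U = ∅ — both open, so U is clopen.
Nontrivial clopen(s) exist: e.g. {delta}. So (X, τ) is disconnected.
Compute connected components by grouping points that agree on all clopens:
  component: {delta}
  component: {echo}
  component: {foxtrot}


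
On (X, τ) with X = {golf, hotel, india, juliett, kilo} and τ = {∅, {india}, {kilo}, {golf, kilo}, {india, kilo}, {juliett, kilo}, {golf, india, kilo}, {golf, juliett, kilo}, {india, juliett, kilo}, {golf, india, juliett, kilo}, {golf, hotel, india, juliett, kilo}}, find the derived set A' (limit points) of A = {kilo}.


A' = {golf, hotel, juliett}

For each x ∈ X, list the open sets U ∈ τ with x ∈ U, then check whether U ∩ (A ∖ {x}) ≠ ∅ for every such U.
  x = golf: opens ∋ x are {golf, kilo}, {golf, india, kilo}, {golf, juliett, kilo}, {golf, india, juliett, kilo}, {golf, hotel, india, juliett, kilo}; each meets A ∖ {golf}, so x IS a limit point.
  x = hotel: opens ∋ x are {golf, hotel, india, juliett, kilo}; each meets A ∖ {hotel}, so x IS a limit point.
  x = india: open {india} ∋ x has {india} ∩ (A ∖ {india}) = ∅, so x is NOT a limit point.
  x = juliett: opens ∋ x are {juliett, kilo}, {golf, juliett, kilo}, {india, juliett, kilo}, {golf, india, juliett, kilo}, {golf, hotel, india, juliett, kilo}; each meets A ∖ {juliett}, so x IS a limit point.
  x = kilo: open {kilo} ∋ x has {kilo} ∩ (A ∖ {kilo}) = ∅, so x is NOT a limit point.
Collecting: A' = {golf, hotel, juliett}.


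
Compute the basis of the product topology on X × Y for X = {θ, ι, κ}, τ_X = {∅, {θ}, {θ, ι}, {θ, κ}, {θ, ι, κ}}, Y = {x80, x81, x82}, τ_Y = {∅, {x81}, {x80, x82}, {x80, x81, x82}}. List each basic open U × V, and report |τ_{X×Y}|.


Basis B = {∅ × ∅, {θ} × {x81}, {θ} × {x80, x82}, {θ, ι} × {x81}, {θ, κ} × {x81}, {θ} × {x80, x81, x82}, {θ, ι, κ} × {x81}, {θ, ι} × {x80, x82}, {θ, κ} × {x80, x82}, {θ, ι} × {x80, x81, x82}, {θ, κ} × {x80, x81, x82}, {θ, ι, κ} × {x80, x82}, {θ, ι, κ} × {x80, x81, x82}}; |τ_{X×Y}| = 25.

Enumerate products U × V with U ∈ τ_X, V ∈ τ_Y (deduplicated):
  ∅ × ∅ = {} (∅)
  {θ} × {x81} = {(θ,x81)}
  {θ} × {x80, x82} = {(θ,x80), (θ,x82)}
  {θ, ι} × {x81} = {(θ,x81), (ι,x81)}
  {θ, κ} × {x81} = {(θ,x81), (κ,x81)}
  {θ} × {x80, x81, x82} = {(θ,x80), (θ,x81), (θ,x82)}
  {θ, ι, κ} × {x81} = {(θ,x81), (ι,x81), (κ,x81)}
  {θ, ι} × {x80, x82} = {(θ,x80), (θ,x82), (ι,x80), (ι,x82)}
  {θ, κ} × {x80, x82} = {(θ,x80), (θ,x82), (κ,x80), (κ,x82)}
  {θ, ι} × {x80, x81, x82} = {(θ,x80), (θ,x81), (θ,x82), (ι,x80), (ι,x81), (ι,x82)}
  {θ, κ} × {x80, x81, x82} = {(θ,x80), (θ,x81), (θ,x82), (κ,x80), (κ,x81), (κ,x82)}
  {θ, ι, κ} × {x80, x82} = {(θ,x80), (θ,x82), (ι,x80), (ι,x82), (κ,x80), (κ,x82)}
  {θ, ι, κ} × {x80, x81, x82} = {(θ,x80), (θ,x81), (θ,x82), (ι,x80), (ι,x81), (ι,x82), (κ,x80), (κ,x81), (κ,x82)}
These 13 distinct sets form the basis B.
Close under arbitrary unions to get τ_{X×Y}; counting gives |τ_{X×Y}| = 25.


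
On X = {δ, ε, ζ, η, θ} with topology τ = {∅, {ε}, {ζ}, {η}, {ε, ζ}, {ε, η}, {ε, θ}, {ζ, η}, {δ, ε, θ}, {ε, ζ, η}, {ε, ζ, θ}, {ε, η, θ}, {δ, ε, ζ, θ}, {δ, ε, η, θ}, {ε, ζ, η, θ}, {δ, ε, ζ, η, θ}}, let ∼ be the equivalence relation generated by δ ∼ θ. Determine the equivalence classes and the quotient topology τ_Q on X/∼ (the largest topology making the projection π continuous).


X/∼ = {[δ=θ], [ε], [ζ], [η]}; |τ_Q| = 12.

Equivalence classes: [δ=θ], [ε], [ζ], [η].
Quotient map π: X → X/∼ sends δ ↦ [δ=θ], ε ↦ [ε], ζ ↦ [ζ], η ↦ [η], θ ↦ [δ=θ].
For each subset V ⊆ X/∼, compute π^{-1}(V) ⊆ X and check whether π^{-1}(V) ∈ τ. V is open in τ_Q iff π^{-1}(V) ∈ τ.
  V = {}: π^{-1}(V) = ∅ ∈ τ ✓.
  V = {[δ=θ]}: π^{-1}(V) = {δ, θ} ∉ τ ✗.
  V = {[ε]}: π^{-1}(V) = {ε} ∈ τ ✓.
  V = {[δ=θ], [ε]}: π^{-1}(V) = {δ, ε, θ} ∈ τ ✓.
  V = {[ζ]}: π^{-1}(V) = {ζ} ∈ τ ✓.
  V = {[δ=θ], [ζ]}: π^{-1}(V) = {δ, ζ, θ} ∉ τ ✗.
  V = {[ε], [ζ]}: π^{-1}(V) = {ε, ζ} ∈ τ ✓.
  V = {[δ=θ], [ε], [ζ]}: π^{-1}(V) = {δ, ε, ζ, θ} ∈ τ ✓.
  V = {[η]}: π^{-1}(V) = {η} ∈ τ ✓.
  V = {[δ=θ], [η]}: π^{-1}(V) = {δ, η, θ} ∉ τ ✗.
  V = {[ε], [η]}: π^{-1}(V) = {ε, η} ∈ τ ✓.
  V = {[δ=θ], [ε], [η]}: π^{-1}(V) = {δ, ε, η, θ} ∈ τ ✓.
  V = {[ζ], [η]}: π^{-1}(V) = {ζ, η} ∈ τ ✓.
  V = {[δ=θ], [ζ], [η]}: π^{-1}(V) = {δ, ζ, η, θ} ∉ τ ✗.
  V = {[ε], [ζ], [η]}: π^{-1}(V) = {ε, ζ, η} ∈ τ ✓.
  V = {[δ=θ], [ε], [ζ], [η]}: π^{-1}(V) = {δ, ε, ζ, η, θ} ∈ τ ✓.
Open sets in the quotient: τ_Q = {{}, {[ε]}, {[δ=θ], [ε]}, {[ζ]}, {[ε], [ζ]}, {[δ=θ], [ε], [ζ]}, {[η]}, {[ε], [η]}, {[δ=θ], [ε], [η]}, {[ζ], [η]}, {[ε], [ζ], [η]}, {[δ=θ], [ε], [ζ], [η]}} (12 elements).


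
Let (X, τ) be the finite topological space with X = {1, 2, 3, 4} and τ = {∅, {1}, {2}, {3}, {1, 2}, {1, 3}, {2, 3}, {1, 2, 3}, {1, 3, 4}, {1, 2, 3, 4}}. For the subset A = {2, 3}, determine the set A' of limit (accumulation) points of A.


A' = {4}

For each x ∈ X, list the open sets U ∈ τ with x ∈ U, then check whether U ∩ (A ∖ {x}) ≠ ∅ for every such U.
  x = 1: open {1} ∋ x has {1} ∩ (A ∖ {1}) = ∅, so x is NOT a limit point.
  x = 2: open {2} ∋ x has {2} ∩ (A ∖ {2}) = ∅, so x is NOT a limit point.
  x = 3: open {3} ∋ x has {3} ∩ (A ∖ {3}) = ∅, so x is NOT a limit point.
  x = 4: opens ∋ x are {1, 3, 4}, {1, 2, 3, 4}; each meets A ∖ {4}, so x IS a limit point.
Collecting: A' = {4}.


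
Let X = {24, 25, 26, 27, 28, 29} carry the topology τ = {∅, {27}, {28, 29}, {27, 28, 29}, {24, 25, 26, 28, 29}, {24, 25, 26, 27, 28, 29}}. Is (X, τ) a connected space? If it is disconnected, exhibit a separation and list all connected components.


(X, τ) is disconnected; components = [{27}, {24, 25, 26, 28, 29}].

Find clopen sets (U ∈ τ with X ∖ U ∈ τ):
  U = ∅, X ∖ U = {24, 25, 26, 27, 28, 29} — both open, so U is clopen.
  U = {27}, X ∖ U = {24, 25, 26, 28, 29} — both open, so U is clopen.
  U = {24, 25, 26, 28, 29}, X ∖ U = {27} — both open, so U is clopen.
  U = {24, 25, 26, 27, 28, 29}, X ∖ U = ∅ — both open, so U is clopen.
Nontrivial clopen(s) exist: e.g. {27}. So (X, τ) is disconnected.
Compute connected components by grouping points that agree on all clopens:
  component: {27}
  component: {24, 25, 26, 28, 29}


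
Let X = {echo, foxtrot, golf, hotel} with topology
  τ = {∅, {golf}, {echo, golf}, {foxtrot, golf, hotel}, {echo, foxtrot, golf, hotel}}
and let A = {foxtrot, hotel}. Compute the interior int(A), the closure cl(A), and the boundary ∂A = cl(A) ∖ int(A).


int(A) = ∅, cl(A) = {foxtrot, hotel}, ∂A = {foxtrot, hotel}.

Closed sets in (X, τ) are complements of opens:
  closed(X, τ) = {∅, {echo}, {foxtrot, hotel}, {echo, foxtrot, hotel}, {echo, foxtrot, golf, hotel}}.
int(A) = ⋃ {U ∈ τ : U ⊆ A}. Opens contained in A: ∅.
Taking the union of these: int(A) = ∅.
cl(A) = ⋂ {C closed : A ⊆ C}. Closed sets containing A: {foxtrot, hotel}, {echo, foxtrot, hotel}, {echo, foxtrot, golf, hotel}.
Intersecting these: cl(A) = {foxtrot, hotel}.
∂A = cl(A) ∖ int(A) = {foxtrot, hotel} ∖ ∅ = {foxtrot, hotel}.


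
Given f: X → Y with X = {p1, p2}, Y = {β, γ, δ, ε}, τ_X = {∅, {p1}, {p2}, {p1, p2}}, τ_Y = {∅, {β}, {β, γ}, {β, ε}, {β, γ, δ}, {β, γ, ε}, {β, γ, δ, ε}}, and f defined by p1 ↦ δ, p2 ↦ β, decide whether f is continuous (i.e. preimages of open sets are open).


f IS continuous.

Compute f^{-1}(U) for each U ∈ τ_Y:
  U = ∅: f^{-1}(U) = ∅ ∈ τ_X ✓.
  U = {β}: f^{-1}(U) = {p2} ∈ τ_X ✓.
  U = {β, γ}: f^{-1}(U) = {p2} ∈ τ_X ✓.
  U = {β, ε}: f^{-1}(U) = {p2} ∈ τ_X ✓.
  U = {β, γ, δ}: f^{-1}(U) = {p1, p2} ∈ τ_X ✓.
  U = {β, γ, ε}: f^{-1}(U) = {p2} ∈ τ_X ✓.
  U = {β, γ, δ, ε}: f^{-1}(U) = {p1, p2} ∈ τ_X ✓.
Every preimage lies in τ_X, so f IS continuous.


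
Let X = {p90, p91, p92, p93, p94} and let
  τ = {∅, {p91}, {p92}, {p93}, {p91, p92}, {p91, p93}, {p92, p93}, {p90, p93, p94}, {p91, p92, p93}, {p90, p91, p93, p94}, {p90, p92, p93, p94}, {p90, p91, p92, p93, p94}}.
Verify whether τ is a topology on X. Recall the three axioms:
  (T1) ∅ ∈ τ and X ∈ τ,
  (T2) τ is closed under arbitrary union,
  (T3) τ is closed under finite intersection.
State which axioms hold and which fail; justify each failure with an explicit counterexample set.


τ IS a topology on X.

Axiom (T1): ∅ ∈ τ? Yes; X ∈ τ? Yes.
Axiom (T2/T3): check pairwise unions and intersections of members of τ.
All pairwise intersections and unions checked — each lies in τ. Therefore τ satisfies (T1), (T2), (T3): it IS a topology on X.


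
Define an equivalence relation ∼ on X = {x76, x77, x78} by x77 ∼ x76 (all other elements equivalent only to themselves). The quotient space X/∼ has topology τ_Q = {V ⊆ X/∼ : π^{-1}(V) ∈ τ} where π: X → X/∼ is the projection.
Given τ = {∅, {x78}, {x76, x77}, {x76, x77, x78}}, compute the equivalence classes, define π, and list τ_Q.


X/∼ = {[x76=x77], [x78]}; |τ_Q| = 4.

Equivalence classes: [x76=x77], [x78].
Quotient map π: X → X/∼ sends x76 ↦ [x76=x77], x77 ↦ [x76=x77], x78 ↦ [x78].
For each subset V ⊆ X/∼, compute π^{-1}(V) ⊆ X and check whether π^{-1}(V) ∈ τ. V is open in τ_Q iff π^{-1}(V) ∈ τ.
  V = {}: π^{-1}(V) = ∅ ∈ τ ✓.
  V = {[x76=x77]}: π^{-1}(V) = {x76, x77} ∈ τ ✓.
  V = {[x78]}: π^{-1}(V) = {x78} ∈ τ ✓.
  V = {[x76=x77], [x78]}: π^{-1}(V) = {x76, x77, x78} ∈ τ ✓.
Open sets in the quotient: τ_Q = {{}, {[x76=x77]}, {[x78]}, {[x76=x77], [x78]}} (4 elements).


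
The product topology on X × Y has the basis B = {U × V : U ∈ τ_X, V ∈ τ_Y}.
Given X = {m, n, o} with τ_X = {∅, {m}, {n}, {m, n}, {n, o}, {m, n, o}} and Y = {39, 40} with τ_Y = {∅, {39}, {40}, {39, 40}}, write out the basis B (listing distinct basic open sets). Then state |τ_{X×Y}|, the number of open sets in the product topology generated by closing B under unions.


Basis B = {∅ × ∅, {m} × {39}, {m} × {40}, {n} × {39}, {n} × {40}, {m} × {39, 40}, {m, n} × {39}, {m, n} × {40}, {n} × {39, 40}, {n, o} × {39}, {n, o} × {40}, {m, n, o} × {39}, {m, n, o} × {40}, {m, n} × {39, 40}, {n, o} × {39, 40}, {m, n, o} × {39, 40}}; |τ_{X×Y}| = 36.

Enumerate products U × V with U ∈ τ_X, V ∈ τ_Y (deduplicated):
  ∅ × ∅ = {} (∅)
  {m} × {39} = {(m,39)}
  {m} × {40} = {(m,40)}
  {n} × {39} = {(n,39)}
  {n} × {40} = {(n,40)}
  {m} × {39, 40} = {(m,39), (m,40)}
  {m, n} × {39} = {(m,39), (n,39)}
  {m, n} × {40} = {(m,40), (n,40)}
  {n} × {39, 40} = {(n,39), (n,40)}
  {n, o} × {39} = {(n,39), (o,39)}
  {n, o} × {40} = {(n,40), (o,40)}
  {m, n, o} × {39} = {(m,39), (n,39), (o,39)}
  {m, n, o} × {40} = {(m,40), (n,40), (o,40)}
  {m, n} × {39, 40} = {(m,39), (m,40), (n,39), (n,40)}
  {n, o} × {39, 40} = {(n,39), (n,40), (o,39), (o,40)}
  {m, n, o} × {39, 40} = {(m,39), (m,40), (n,39), (n,40), (o,39), (o,40)}
These 16 distinct sets form the basis B.
Close under arbitrary unions to get τ_{X×Y}; counting gives |τ_{X×Y}| = 36.


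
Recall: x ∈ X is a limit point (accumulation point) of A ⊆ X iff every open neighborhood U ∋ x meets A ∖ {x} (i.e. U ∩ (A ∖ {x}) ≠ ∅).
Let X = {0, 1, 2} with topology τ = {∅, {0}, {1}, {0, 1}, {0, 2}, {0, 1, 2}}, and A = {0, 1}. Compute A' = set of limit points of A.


A' = {2}

For each x ∈ X, list the open sets U ∈ τ with x ∈ U, then check whether U ∩ (A ∖ {x}) ≠ ∅ for every such U.
  x = 0: open {0} ∋ x has {0} ∩ (A ∖ {0}) = ∅, so x is NOT a limit point.
  x = 1: open {1} ∋ x has {1} ∩ (A ∖ {1}) = ∅, so x is NOT a limit point.
  x = 2: opens ∋ x are {0, 2}, {0, 1, 2}; each meets A ∖ {2}, so x IS a limit point.
Collecting: A' = {2}.


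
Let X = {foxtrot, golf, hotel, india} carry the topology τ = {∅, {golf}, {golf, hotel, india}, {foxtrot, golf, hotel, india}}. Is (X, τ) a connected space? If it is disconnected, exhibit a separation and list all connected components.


(X, τ) is connected.

Find clopen sets (U ∈ τ with X ∖ U ∈ τ):
  U = ∅, X ∖ U = {foxtrot, golf, hotel, india} — both open, so U is clopen.
  U = {foxtrot, golf, hotel, india}, X ∖ U = ∅ — both open, so U is clopen.
Only trivial clopens (∅ and X) exist, so (X, τ) is connected.
Compute connected components by grouping points that agree on all clopens:
  component: {foxtrot, golf, hotel, india}


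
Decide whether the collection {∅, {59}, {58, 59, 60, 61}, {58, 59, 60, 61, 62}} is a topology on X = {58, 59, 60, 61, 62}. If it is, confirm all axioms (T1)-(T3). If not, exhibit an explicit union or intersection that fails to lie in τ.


τ IS a topology on X.

Axiom (T1): ∅ ∈ τ? Yes; X ∈ τ? Yes.
Axiom (T2/T3): check pairwise unions and intersections of members of τ.
All pairwise intersections and unions checked — each lies in τ. Therefore τ satisfies (T1), (T2), (T3): it IS a topology on X.


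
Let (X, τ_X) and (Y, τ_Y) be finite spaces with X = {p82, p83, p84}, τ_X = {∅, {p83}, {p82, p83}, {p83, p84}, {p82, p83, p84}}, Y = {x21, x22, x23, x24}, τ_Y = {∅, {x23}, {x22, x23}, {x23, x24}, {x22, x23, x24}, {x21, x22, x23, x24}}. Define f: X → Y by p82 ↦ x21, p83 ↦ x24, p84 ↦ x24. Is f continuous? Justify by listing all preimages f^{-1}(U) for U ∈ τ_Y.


f IS continuous.

Compute f^{-1}(U) for each U ∈ τ_Y:
  U = ∅: f^{-1}(U) = ∅ ∈ τ_X ✓.
  U = {x23}: f^{-1}(U) = ∅ ∈ τ_X ✓.
  U = {x22, x23}: f^{-1}(U) = ∅ ∈ τ_X ✓.
  U = {x23, x24}: f^{-1}(U) = {p83, p84} ∈ τ_X ✓.
  U = {x22, x23, x24}: f^{-1}(U) = {p83, p84} ∈ τ_X ✓.
  U = {x21, x22, x23, x24}: f^{-1}(U) = {p82, p83, p84} ∈ τ_X ✓.
Every preimage lies in τ_X, so f IS continuous.


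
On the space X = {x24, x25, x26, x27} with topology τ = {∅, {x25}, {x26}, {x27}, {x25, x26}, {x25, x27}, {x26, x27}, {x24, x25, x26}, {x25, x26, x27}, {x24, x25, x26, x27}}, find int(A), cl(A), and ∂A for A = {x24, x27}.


int(A) = {x27}, cl(A) = {x24, x27}, ∂A = {x24}.

Closed sets in (X, τ) are complements of opens:
  closed(X, τ) = {∅, {x24}, {x27}, {x24, x25}, {x24, x26}, {x24, x27}, {x24, x25, x26}, {x24, x25, x27}, {x24, x26, x27}, {x24, x25, x26, x27}}.
int(A) = ⋃ {U ∈ τ : U ⊆ A}. Opens contained in A: ∅, {x27}.
Taking the union of these: int(A) = {x27}.
cl(A) = ⋂ {C closed : A ⊆ C}. Closed sets containing A: {x24, x27}, {x24, x25, x27}, {x24, x26, x27}, {x24, x25, x26, x27}.
Intersecting these: cl(A) = {x24, x27}.
∂A = cl(A) ∖ int(A) = {x24, x27} ∖ {x27} = {x24}.


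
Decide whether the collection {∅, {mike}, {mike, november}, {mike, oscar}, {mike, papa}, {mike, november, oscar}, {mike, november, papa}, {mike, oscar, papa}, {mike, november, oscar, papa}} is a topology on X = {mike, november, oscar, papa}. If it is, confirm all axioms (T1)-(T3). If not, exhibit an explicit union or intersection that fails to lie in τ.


τ IS a topology on X.

Axiom (T1): ∅ ∈ τ? Yes; X ∈ τ? Yes.
Axiom (T2/T3): check pairwise unions and intersections of members of τ.
All pairwise intersections and unions checked — each lies in τ. Therefore τ satisfies (T1), (T2), (T3): it IS a topology on X.


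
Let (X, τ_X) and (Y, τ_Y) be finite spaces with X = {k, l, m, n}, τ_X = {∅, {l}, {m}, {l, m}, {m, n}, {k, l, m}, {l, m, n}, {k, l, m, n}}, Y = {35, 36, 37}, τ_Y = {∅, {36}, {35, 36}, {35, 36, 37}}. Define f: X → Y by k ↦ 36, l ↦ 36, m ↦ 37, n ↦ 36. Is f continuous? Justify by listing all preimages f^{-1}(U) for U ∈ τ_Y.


f is NOT continuous.

Compute f^{-1}(U) for each U ∈ τ_Y:
  U = ∅: f^{-1}(U) = ∅ ∈ τ_X ✓.
  U = {36}: f^{-1}(U) = {k, l, n} ∉ τ_X ✗.
  U = {35, 36}: f^{-1}(U) = {k, l, n} ∉ τ_X ✗.
  U = {35, 36, 37}: f^{-1}(U) = {k, l, m, n} ∈ τ_X ✓.
Found U = {36} with f^{-1}(U) = {k, l, n} not in τ_X. Therefore f is NOT continuous.


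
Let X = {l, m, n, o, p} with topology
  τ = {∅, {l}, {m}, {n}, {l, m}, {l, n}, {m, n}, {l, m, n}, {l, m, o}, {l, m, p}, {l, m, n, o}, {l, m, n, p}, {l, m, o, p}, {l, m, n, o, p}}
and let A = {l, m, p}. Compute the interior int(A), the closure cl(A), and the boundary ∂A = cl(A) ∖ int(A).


int(A) = {l, m, p}, cl(A) = {l, m, o, p}, ∂A = {o}.

Closed sets in (X, τ) are complements of opens:
  closed(X, τ) = {∅, {n}, {o}, {p}, {n, o}, {n, p}, {o, p}, {l, o, p}, {m, o, p}, {n, o, p}, {l, m, o, p}, {l, n, o, p}, {m, n, o, p}, {l, m, n, o, p}}.
int(A) = ⋃ {U ∈ τ : U ⊆ A}. Opens contained in A: ∅, {l}, {m}, {l, m}, {l, m, p}.
Taking the union of these: int(A) = {l, m, p}.
cl(A) = ⋂ {C closed : A ⊆ C}. Closed sets containing A: {l, m, o, p}, {l, m, n, o, p}.
Intersecting these: cl(A) = {l, m, o, p}.
∂A = cl(A) ∖ int(A) = {l, m, o, p} ∖ {l, m, p} = {o}.


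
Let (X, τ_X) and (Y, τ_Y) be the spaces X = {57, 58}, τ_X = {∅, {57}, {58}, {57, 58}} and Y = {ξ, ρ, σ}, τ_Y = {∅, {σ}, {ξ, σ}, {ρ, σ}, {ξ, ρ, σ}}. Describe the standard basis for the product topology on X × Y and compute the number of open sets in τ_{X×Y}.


Basis B = {∅ × ∅, {57} × {σ}, {58} × {σ}, {57} × {ξ, σ}, {57} × {ρ, σ}, {57, 58} × {σ}, {58} × {ξ, σ}, {58} × {ρ, σ}, {57} × {ξ, ρ, σ}, {58} × {ξ, ρ, σ}, {57, 58} × {ξ, σ}, {57, 58} × {ρ, σ}, {57, 58} × {ξ, ρ, σ}}; |τ_{X×Y}| = 25.

Enumerate products U × V with U ∈ τ_X, V ∈ τ_Y (deduplicated):
  ∅ × ∅ = {} (∅)
  {57} × {σ} = {(57,σ)}
  {58} × {σ} = {(58,σ)}
  {57} × {ξ, σ} = {(57,ξ), (57,σ)}
  {57} × {ρ, σ} = {(57,ρ), (57,σ)}
  {57, 58} × {σ} = {(57,σ), (58,σ)}
  {58} × {ξ, σ} = {(58,ξ), (58,σ)}
  {58} × {ρ, σ} = {(58,ρ), (58,σ)}
  {57} × {ξ, ρ, σ} = {(57,ξ), (57,ρ), (57,σ)}
  {58} × {ξ, ρ, σ} = {(58,ξ), (58,ρ), (58,σ)}
  {57, 58} × {ξ, σ} = {(57,ξ), (57,σ), (58,ξ), (58,σ)}
  {57, 58} × {ρ, σ} = {(57,ρ), (57,σ), (58,ρ), (58,σ)}
  {57, 58} × {ξ, ρ, σ} = {(57,ξ), (57,ρ), (57,σ), (58,ξ), (58,ρ), (58,σ)}
These 13 distinct sets form the basis B.
Close under arbitrary unions to get τ_{X×Y}; counting gives |τ_{X×Y}| = 25.
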